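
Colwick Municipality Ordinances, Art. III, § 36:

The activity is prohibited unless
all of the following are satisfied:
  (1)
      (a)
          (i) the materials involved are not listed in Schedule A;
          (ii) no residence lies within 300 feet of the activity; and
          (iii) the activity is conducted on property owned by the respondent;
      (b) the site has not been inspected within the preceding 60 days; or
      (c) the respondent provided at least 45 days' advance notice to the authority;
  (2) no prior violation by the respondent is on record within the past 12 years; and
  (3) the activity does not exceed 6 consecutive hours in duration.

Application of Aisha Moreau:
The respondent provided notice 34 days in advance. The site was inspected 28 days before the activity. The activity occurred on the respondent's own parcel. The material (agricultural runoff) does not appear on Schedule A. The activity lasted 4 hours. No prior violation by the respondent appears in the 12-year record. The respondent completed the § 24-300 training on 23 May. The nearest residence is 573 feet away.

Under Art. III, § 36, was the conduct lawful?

(i) not (Schedule A material) — satisfied.
(ii) no residence in 300 ft — met.
(iii) own property — satisfied.
So (a) is satisfied (T AND T AND T).
(b) not (site inspected) — fails.
(c) ≥45 days' notice — fails.
So (1) is satisfied (T OR F OR F).
(2) no prior violation — holds.
(3) ≤ 6 hrs duration — met.
So Overall is satisfied (T AND T AND T).

Yes — lawful.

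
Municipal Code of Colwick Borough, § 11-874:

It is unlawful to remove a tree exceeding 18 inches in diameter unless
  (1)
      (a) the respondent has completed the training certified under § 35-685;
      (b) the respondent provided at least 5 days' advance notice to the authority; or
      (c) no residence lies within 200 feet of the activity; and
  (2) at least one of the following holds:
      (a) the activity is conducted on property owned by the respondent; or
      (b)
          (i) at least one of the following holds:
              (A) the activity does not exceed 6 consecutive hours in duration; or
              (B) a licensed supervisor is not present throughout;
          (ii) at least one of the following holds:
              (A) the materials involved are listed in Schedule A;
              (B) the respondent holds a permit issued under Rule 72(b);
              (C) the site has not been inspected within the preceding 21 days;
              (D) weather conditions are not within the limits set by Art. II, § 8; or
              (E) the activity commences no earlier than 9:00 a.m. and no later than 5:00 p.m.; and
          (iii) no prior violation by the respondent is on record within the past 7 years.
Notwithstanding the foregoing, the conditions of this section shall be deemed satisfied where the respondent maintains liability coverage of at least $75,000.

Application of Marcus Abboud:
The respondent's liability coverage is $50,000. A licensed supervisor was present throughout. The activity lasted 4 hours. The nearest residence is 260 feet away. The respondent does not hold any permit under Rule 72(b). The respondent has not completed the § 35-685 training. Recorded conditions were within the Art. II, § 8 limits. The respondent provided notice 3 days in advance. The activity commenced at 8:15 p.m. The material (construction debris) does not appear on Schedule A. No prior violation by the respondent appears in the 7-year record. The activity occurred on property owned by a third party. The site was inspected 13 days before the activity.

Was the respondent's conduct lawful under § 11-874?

(a) training certified — fails.
(b) ≥5 days' notice — not met.
(c) no residence in 200 ft — satisfied.
So (1) is satisfied (F OR F OR T).
(a) own property — not satisfied.
(A) ≤ 6 hrs duration — satisfied.
(B) not (supervisor present) — not satisfied.
(i) = T OR F = true.
(A) Schedule A material — fails.
(B) holds permit — not satisfied.
(C) not (site inspected) — fails.
(D) not (weather ok) — fails.
(E) start within hours — fails.
So (ii) is not satisfied (F OR F OR F OR F OR F).
(iii) no prior violation — satisfied.
So (b) is not satisfied (T AND F AND T).
(2): F OR F → false.
Overall = T AND F = false.
Exception (coverage ≥ $75,000) — not satisfied.
Result: main false OR exception false → false.

No — unlawful.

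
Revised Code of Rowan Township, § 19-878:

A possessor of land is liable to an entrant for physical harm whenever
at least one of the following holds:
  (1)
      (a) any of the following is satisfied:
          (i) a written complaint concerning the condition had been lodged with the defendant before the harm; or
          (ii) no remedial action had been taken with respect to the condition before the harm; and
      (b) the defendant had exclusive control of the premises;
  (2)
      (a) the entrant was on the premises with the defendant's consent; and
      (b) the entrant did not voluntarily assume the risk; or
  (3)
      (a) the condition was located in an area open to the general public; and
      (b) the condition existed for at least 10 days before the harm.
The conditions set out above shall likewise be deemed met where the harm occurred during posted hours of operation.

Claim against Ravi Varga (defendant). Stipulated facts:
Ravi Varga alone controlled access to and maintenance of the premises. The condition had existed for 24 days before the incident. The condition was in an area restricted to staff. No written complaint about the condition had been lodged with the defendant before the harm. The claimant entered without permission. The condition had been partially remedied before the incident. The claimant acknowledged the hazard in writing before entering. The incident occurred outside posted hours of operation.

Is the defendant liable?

No — not liable.

(i) complaint lodged — not met.
(ii) no remedial action — fails.
So (a) is not satisfied (F OR F).
(b) exclusive control — satisfied.
(1) = F AND T = false.
(a) consent to enter — not satisfied.
(b) no assumed risk — not satisfied.
(2): F AND F → false.
(a) public area — not met.
(b) condition ≥10 days old — met.
(3) = F AND T = false.
Overall = F OR F OR F = false.
Exception (during posted hours) — not satisfied.
Result: main false OR exception false → false.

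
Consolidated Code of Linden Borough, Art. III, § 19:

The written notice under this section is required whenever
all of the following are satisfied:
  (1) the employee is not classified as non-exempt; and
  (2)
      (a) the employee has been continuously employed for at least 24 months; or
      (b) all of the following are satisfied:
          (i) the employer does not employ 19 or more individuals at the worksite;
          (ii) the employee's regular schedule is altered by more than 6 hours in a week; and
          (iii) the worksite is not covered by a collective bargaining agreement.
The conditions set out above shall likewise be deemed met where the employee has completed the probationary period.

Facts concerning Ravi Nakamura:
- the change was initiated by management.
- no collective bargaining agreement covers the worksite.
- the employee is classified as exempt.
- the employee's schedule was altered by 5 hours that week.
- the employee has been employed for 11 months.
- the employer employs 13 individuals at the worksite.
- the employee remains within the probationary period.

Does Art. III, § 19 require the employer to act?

No — not required.

(1) not (non-exempt) — holds.
(a) tenure ≥ 24 mo. — fails.
(i) not (≥ 19 at site) — met.
(ii) schedule shift > 6h — not met.
(iii) no CBA — met.
(b): T AND F AND T → false.
(2): F OR F → false.
So Overall is not satisfied (T AND F).
Exception (past probation) — not satisfied.
Result: main false OR exception false → false.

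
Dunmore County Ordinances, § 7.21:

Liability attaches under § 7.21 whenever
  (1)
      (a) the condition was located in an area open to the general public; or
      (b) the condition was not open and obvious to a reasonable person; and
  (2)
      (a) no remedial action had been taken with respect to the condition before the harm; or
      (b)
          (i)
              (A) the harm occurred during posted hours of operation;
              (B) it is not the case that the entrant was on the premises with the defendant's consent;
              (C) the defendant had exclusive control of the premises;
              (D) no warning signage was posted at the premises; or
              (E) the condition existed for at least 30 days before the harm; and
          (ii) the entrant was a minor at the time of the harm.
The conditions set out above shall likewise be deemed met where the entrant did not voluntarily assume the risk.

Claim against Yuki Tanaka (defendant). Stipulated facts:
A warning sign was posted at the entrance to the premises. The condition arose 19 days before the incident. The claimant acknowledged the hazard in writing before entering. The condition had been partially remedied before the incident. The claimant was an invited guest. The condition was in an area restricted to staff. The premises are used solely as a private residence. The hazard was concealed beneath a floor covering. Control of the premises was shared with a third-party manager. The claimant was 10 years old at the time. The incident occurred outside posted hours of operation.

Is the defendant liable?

(a) public area — fails.
(b) not open/obvious — met.
(1) = F OR T = true.
(a) no remedial action — not met.
(A) during posted hours — not met.
(B) not (consent to enter) — not met.
(C) exclusive control — not met.
(D) no signage posted — not satisfied.
(E) condition ≥30 days old — fails.
(i): F OR F OR F OR F OR F → false.
(ii) entrant a minor — satisfied.
(b): F AND T → false.
So (2) is not satisfied (F OR F).
Overall = T AND F = false.
Exception (no assumed risk) — not satisfied.
Result: main false OR exception false → false.

No — not liable.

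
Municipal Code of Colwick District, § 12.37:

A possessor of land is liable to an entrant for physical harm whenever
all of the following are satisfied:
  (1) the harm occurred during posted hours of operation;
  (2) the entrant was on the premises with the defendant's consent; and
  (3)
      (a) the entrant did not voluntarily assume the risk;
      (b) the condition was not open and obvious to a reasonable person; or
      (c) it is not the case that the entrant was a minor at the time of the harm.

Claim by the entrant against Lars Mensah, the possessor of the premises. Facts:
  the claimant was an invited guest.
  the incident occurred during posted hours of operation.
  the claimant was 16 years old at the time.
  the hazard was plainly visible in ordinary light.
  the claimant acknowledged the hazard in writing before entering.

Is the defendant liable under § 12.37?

No — not liable.

(1) during posted hours — holds.
(2) consent to enter — satisfied.
(a) no assumed risk — fails.
(b) not open/obvious — not satisfied.
(c) not (entrant a minor) — fails.
So (3) is not satisfied (F OR F OR F).
Overall = T AND T AND F = false.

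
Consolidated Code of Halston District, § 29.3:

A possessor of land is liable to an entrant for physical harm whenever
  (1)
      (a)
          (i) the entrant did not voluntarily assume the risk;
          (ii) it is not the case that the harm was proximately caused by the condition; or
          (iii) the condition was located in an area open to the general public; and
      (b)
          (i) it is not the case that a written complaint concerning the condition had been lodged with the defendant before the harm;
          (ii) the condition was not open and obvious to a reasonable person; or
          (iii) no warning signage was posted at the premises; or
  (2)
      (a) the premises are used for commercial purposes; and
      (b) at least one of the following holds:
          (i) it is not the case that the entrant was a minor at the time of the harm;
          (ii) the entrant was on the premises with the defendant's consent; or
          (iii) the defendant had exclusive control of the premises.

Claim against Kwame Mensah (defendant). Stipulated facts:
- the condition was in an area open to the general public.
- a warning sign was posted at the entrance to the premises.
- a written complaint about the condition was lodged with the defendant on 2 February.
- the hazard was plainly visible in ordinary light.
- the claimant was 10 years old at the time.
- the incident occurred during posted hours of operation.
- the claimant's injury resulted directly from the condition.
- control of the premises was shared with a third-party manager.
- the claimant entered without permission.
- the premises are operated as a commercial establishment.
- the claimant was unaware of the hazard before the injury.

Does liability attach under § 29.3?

(i) no assumed risk — holds.
(ii) not (proximate cause) — fails.
(iii) public area — satisfied.
So (a) is satisfied (T OR F OR T).
(i) not (complaint lodged) — fails.
(ii) not open/obvious — not met.
(iii) no signage posted — fails.
(b) = F OR F OR F = false.
(1) = T AND F = false.
(a) commercial use — satisfied.
(i) not (entrant a minor) — not met.
(ii) consent to enter — fails.
(iii) exclusive control — fails.
(b): F OR F OR F → false.
(2): T AND F → false.
So Overall is not satisfied (F OR F).

No — not liable.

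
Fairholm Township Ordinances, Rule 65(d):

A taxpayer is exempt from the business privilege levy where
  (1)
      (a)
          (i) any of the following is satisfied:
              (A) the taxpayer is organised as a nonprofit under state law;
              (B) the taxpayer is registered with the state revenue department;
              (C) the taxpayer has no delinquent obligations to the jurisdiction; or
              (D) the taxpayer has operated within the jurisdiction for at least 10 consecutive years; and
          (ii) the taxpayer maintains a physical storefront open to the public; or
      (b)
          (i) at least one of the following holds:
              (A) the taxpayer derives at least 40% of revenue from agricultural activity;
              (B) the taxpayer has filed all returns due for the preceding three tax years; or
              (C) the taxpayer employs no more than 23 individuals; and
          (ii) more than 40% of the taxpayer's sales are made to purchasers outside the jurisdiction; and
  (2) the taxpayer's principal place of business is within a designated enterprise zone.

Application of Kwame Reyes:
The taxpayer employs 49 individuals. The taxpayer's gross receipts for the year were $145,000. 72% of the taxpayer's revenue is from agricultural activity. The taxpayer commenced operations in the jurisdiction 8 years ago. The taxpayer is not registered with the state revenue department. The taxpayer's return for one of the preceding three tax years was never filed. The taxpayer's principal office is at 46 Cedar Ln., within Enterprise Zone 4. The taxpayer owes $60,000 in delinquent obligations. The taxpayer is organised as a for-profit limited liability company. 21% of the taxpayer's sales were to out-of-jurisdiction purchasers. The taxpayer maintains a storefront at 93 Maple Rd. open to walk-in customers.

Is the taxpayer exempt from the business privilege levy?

No — not exempt.

(A) nonprofit — not satisfied.
(B) state-registered — not met.
(C) no delinquency — not satisfied.
(D) ≥ 10 yrs in jurisdiction — fails.
(i) = F OR F OR F OR F = false.
(ii) has storefront — met.
(a): F AND T → false.
(A) ≥40% agricultural — holds.
(B) returns current — fails.
(C) ≤ 23 employees — not satisfied.
So (i) is satisfied (T OR F OR F).
(ii) >40% out-of-jur. sales — not satisfied.
(b) = T AND F = false.
(1): F OR F → false.
(2) in enterprise zone — holds.
Overall: F AND T → false.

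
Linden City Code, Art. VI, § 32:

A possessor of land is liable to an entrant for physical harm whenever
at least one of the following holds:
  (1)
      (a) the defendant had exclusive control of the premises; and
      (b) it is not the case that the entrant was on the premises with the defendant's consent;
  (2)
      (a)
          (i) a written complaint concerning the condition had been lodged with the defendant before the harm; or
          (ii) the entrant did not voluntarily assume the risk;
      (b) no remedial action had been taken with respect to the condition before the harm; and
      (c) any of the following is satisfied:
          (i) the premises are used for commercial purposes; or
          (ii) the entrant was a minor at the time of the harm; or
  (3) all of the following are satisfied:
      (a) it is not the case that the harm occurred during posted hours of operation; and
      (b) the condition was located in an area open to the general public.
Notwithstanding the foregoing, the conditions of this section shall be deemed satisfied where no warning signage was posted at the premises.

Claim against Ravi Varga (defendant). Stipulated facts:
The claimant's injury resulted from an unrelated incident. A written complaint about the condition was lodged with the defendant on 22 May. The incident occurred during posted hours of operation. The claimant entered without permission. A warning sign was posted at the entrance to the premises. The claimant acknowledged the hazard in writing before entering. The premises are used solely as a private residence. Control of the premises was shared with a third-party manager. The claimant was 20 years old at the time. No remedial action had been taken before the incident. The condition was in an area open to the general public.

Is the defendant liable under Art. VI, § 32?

(a) exclusive control — not satisfied.
(b) not (consent to enter) — holds.
So (1) is not satisfied (F AND T).
(i) complaint lodged — satisfied.
(ii) no assumed risk — not met.
(a) = T OR F = true.
(b) no remedial action — satisfied.
(i) commercial use — not met.
(ii) entrant a minor — not satisfied.
So (c) is not satisfied (F OR F).
(2) = T AND T AND F = false.
(a) not (during posted hours) — not satisfied.
(b) public area — holds.
So (3) is not satisfied (F AND T).
Overall: F OR F OR F → false.
Exception (no signage posted) — not satisfied.
Result: main false OR exception false → false.

No — not liable.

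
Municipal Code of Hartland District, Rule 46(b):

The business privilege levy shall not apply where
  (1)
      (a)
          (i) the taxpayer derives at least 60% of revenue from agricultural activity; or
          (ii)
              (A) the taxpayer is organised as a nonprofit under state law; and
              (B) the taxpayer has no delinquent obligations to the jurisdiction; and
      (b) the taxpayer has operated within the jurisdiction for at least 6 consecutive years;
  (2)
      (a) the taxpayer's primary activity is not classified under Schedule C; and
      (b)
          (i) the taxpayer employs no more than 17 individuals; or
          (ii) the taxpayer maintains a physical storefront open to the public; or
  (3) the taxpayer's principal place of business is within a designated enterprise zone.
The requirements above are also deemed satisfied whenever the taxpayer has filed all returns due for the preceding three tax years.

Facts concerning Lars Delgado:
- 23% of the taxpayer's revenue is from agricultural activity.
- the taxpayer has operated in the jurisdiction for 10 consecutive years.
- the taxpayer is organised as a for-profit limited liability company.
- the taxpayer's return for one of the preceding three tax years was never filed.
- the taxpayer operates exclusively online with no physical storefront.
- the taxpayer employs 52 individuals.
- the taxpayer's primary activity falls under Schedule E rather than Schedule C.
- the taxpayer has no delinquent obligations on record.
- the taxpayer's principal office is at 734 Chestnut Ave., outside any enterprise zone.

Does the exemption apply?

No — not exempt.

(i) ≥60% agricultural — not met.
(A) nonprofit — fails.
(B) no delinquency — satisfied.
(ii): F AND T → false.
So (a) is not satisfied (F OR F).
(b) ≥ 6 yrs in jurisdiction — satisfied.
(1): F AND T → false.
(a) not (Schedule C activity) — holds.
(i) ≤ 17 employees — not met.
(ii) has storefront — fails.
(b): F OR F → false.
(2): T AND F → false.
(3) in enterprise zone — not met.
Overall: F OR F OR F → false.
Exception (returns current) — not satisfied.
Result: main false OR exception false → false.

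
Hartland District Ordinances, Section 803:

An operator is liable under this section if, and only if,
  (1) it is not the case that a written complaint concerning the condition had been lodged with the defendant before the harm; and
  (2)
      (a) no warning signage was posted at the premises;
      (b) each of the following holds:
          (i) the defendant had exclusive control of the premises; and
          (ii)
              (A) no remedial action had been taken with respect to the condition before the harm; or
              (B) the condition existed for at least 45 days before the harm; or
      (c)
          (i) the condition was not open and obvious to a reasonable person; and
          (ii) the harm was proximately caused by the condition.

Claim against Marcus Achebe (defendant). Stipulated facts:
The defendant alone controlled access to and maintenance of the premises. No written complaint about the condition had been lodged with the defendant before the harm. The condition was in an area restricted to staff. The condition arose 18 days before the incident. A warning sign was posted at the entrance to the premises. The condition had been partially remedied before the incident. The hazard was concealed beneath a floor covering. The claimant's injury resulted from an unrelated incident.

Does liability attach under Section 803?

(1) not (complaint lodged) — satisfied.
(a) no signage posted — not satisfied.
(i) exclusive control — satisfied.
(A) no remedial action — not met.
(B) condition ≥45 days old — fails.
(ii): F OR F → false.
(b) = T AND F = false.
(i) not open/obvious — holds.
(ii) proximate cause — fails.
(c): T AND F → false.
So (2) is not satisfied (F OR F OR F).
Overall: T AND F → false.

No — not liable.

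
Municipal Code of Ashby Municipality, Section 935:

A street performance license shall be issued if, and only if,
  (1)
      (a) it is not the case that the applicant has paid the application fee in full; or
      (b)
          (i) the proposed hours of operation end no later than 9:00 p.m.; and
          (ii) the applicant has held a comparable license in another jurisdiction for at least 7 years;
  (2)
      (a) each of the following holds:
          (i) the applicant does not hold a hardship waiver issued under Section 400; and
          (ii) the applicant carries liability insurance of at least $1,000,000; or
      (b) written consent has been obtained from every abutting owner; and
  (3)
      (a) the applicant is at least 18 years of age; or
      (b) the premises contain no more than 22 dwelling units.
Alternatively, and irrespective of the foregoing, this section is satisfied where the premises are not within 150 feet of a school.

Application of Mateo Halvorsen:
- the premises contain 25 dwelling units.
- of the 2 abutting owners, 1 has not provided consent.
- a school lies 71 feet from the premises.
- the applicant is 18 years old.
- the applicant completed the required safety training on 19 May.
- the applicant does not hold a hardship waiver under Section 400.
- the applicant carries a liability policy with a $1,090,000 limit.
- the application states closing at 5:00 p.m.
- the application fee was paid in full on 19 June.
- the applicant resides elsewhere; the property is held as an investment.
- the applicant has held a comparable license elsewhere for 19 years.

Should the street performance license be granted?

Yes — granted.

(a) not (fee paid) — fails.
(i) closes by 9 p.m. — satisfied.
(ii) prior license ≥ 7 yr — holds.
So (b) is satisfied (T AND T).
(1) = F OR T = true.
(i) not (hardship waiver) — holds.
(ii) insurance ≥ $1,000,000 — met.
So (a) is satisfied (T AND T).
(b) all abutters consent — fails.
(2): T OR F → true.
(a) age ≥ 18 — holds.
(b) ≤ 22 units — not met.
(3): T OR F → true.
Overall: T AND T AND T → true.
Exception (≥150 ft from school) — not satisfied.
Result: main true OR exception false → true.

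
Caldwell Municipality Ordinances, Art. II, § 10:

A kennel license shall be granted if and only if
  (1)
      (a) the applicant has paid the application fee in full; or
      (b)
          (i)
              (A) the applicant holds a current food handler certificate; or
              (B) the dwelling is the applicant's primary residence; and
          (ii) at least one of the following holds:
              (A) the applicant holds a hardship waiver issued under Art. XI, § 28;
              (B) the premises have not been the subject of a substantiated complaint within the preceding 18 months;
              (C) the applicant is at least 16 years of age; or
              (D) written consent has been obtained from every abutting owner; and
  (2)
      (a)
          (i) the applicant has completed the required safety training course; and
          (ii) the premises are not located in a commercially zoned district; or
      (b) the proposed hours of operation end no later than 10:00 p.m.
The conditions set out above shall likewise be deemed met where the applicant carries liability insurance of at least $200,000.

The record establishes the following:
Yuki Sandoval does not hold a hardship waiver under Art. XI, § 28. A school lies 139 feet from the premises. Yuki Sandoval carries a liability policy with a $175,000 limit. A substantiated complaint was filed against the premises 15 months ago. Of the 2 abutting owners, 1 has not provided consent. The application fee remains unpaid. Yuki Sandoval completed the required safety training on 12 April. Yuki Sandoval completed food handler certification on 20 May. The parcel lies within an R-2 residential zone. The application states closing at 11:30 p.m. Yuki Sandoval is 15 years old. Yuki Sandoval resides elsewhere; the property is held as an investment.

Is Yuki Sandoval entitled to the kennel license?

No — denied.

(a) fee paid — fails.
(A) food handler cert. — met.
(B) primary residence — fails.
(i) = T OR F = true.
(A) hardship waiver — fails.
(B) no complaint in 18 mo. — not satisfied.
(C) age ≥ 16 — fails.
(D) all abutters consent — not met.
(ii) = F OR F OR F OR F = false.
So (b) is not satisfied (T AND F).
(1) = F OR F = false.
(i) safety training — satisfied.
(ii) not (commercially zoned) — holds.
(a): T AND T → true.
(b) closes by 10 p.m. — fails.
(2) = T OR F = true.
Overall: F AND T → false.
Exception (insurance ≥ $200,000) — not satisfied.
Result: main false OR exception false → false.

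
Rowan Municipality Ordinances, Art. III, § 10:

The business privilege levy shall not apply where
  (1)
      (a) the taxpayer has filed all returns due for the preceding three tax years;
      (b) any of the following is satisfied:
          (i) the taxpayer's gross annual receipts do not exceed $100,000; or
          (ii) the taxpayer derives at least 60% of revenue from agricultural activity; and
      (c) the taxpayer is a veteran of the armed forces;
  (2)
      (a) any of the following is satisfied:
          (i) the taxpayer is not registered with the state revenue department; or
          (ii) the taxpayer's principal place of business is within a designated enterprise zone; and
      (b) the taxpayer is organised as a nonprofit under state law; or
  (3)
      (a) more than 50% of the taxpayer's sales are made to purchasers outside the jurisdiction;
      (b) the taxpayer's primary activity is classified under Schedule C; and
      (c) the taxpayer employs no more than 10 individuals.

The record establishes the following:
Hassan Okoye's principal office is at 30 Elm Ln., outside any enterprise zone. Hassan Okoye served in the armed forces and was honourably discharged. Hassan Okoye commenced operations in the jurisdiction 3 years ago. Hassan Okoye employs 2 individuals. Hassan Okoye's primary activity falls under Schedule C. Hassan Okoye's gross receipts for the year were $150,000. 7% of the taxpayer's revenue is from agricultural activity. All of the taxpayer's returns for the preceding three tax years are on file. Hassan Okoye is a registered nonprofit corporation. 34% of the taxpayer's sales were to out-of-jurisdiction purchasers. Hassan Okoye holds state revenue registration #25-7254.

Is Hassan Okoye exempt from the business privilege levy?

(a) returns current — holds.
(i) receipts ≤ $100,000 — fails.
(ii) ≥60% agricultural — not satisfied.
So (b) is not satisfied (F OR F).
(c) veteran — holds.
(1): T AND F AND T → false.
(i) not (state-registered) — not satisfied.
(ii) in enterprise zone — not satisfied.
(a) = F OR F = false.
(b) nonprofit — met.
(2): F AND T → false.
(a) >50% out-of-jur. sales — fails.
(b) Schedule C activity — holds.
(c) ≤ 10 employees — met.
So (3) is not satisfied (F AND T AND T).
So Overall is not satisfied (F OR F OR F).

No — not exempt.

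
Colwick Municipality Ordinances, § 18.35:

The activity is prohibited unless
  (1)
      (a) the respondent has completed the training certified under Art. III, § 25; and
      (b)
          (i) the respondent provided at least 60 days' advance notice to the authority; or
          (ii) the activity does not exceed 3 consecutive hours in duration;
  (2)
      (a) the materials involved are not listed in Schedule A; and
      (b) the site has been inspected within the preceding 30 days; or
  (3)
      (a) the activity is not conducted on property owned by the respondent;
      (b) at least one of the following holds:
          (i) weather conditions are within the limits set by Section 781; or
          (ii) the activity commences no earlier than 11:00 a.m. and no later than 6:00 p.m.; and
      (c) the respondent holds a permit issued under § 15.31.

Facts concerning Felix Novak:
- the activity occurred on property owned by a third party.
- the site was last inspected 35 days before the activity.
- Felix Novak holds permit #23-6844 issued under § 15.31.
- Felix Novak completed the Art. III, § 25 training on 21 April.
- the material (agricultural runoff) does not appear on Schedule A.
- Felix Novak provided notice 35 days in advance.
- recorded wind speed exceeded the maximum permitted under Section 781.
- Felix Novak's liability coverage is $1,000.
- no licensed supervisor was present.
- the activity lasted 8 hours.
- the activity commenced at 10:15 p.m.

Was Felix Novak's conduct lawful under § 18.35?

(a) training certified — holds.
(i) ≥60 days' notice — fails.
(ii) ≤ 3 hrs duration — not met.
(b): F OR F → false.
(1): T AND F → false.
(a) not (Schedule A material) — met.
(b) site inspected — not met.
(2): T AND F → false.
(a) not (own property) — satisfied.
(i) weather ok — not met.
(ii) start within hours — not satisfied.
So (b) is not satisfied (F OR F).
(c) holds permit — met.
So (3) is not satisfied (T AND F AND T).
Overall = F OR F OR F = false.

No — unlawful.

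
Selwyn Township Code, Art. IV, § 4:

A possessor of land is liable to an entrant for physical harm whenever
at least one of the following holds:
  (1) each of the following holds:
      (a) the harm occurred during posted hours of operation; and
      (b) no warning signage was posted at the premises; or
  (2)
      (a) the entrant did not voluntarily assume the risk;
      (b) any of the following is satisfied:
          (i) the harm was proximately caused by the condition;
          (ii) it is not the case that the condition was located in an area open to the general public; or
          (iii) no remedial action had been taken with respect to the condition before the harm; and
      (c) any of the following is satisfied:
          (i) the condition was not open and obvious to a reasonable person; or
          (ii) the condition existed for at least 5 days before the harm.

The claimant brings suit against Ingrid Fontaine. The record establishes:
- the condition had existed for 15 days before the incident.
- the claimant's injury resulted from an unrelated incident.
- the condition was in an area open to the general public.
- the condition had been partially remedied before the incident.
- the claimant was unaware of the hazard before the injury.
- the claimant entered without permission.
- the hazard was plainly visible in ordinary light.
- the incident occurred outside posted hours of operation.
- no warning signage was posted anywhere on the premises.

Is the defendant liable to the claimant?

No — not liable.

(a) during posted hours — not satisfied.
(b) no signage posted — met.
(1): F AND T → false.
(a) no assumed risk — met.
(i) proximate cause — fails.
(ii) not (public area) — fails.
(iii) no remedial action — fails.
(b) = F OR F OR F = false.
(i) not open/obvious — not satisfied.
(ii) condition ≥5 days old — met.
So (c) is satisfied (F OR T).
(2) = T AND F AND T = false.
Overall = F OR F = false.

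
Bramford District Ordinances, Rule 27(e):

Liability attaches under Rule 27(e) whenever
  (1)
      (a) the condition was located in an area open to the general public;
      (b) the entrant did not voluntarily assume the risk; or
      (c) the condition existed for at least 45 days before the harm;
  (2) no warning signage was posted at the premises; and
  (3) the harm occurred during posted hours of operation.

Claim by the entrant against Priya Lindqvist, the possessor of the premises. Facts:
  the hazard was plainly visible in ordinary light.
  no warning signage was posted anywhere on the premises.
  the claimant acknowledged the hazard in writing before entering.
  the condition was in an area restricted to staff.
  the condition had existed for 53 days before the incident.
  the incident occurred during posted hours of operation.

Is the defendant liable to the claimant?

Yes — liable.

(a) public area — not satisfied.
(b) no assumed risk — not met.
(c) condition ≥45 days old — met.
(1): F OR F OR T → true.
(2) no signage posted — holds.
(3) during posted hours — holds.
Overall = T AND T AND T = true.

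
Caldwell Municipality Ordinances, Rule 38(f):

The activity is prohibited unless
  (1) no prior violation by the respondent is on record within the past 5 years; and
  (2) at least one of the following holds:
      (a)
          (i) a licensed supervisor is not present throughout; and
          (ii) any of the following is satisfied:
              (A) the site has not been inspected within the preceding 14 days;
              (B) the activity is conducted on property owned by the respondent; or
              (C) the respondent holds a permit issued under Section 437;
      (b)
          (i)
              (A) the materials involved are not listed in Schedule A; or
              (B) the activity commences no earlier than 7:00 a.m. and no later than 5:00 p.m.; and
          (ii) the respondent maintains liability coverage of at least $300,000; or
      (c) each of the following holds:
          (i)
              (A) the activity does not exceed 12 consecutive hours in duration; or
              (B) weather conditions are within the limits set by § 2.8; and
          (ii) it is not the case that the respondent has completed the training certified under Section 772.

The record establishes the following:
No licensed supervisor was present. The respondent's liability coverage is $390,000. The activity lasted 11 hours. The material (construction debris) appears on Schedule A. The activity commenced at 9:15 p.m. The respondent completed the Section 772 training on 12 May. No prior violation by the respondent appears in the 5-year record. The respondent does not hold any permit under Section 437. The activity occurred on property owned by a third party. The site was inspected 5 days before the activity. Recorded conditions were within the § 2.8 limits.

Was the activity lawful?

No — unlawful.

(1) no prior violation — satisfied.
(i) not (supervisor present) — met.
(A) not (site inspected) — fails.
(B) own property — not satisfied.
(C) holds permit — fails.
(ii) = F OR F OR F = false.
So (a) is not satisfied (T AND F).
(A) not (Schedule A material) — not met.
(B) start within hours — not met.
(i) = F OR F = false.
(ii) coverage ≥ $300,000 — satisfied.
(b): F AND T → false.
(A) ≤ 12 hrs duration — met.
(B) weather ok — met.
(i) = T OR T = true.
(ii) not (training certified) — not met.
So (c) is not satisfied (T AND F).
So (2) is not satisfied (F OR F OR F).
Overall = T AND F = false.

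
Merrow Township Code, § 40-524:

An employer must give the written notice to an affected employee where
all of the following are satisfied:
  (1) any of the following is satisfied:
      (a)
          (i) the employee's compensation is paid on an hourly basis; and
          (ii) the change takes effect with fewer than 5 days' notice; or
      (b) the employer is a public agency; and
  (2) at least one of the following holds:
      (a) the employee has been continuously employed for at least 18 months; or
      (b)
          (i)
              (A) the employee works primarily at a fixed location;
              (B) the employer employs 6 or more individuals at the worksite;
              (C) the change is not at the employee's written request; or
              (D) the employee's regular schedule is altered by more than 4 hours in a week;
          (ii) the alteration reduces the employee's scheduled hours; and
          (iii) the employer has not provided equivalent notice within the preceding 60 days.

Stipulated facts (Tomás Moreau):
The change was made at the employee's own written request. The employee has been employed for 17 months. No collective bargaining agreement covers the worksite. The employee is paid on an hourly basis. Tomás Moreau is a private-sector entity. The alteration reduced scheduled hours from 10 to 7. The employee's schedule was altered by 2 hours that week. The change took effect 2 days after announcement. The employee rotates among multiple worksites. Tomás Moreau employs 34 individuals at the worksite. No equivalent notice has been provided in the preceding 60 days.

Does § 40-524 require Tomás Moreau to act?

Yes — required.

(i) hourly-paid — met.
(ii) < 5 days' notice — satisfied.
(a) = T AND T = true.
(b) public agency — not met.
So (1) is satisfied (T OR F).
(a) tenure ≥ 18 mo. — not met.
(A) fixed location — fails.
(B) ≥ 6 at site — satisfied.
(C) not employee-requested — not met.
(D) schedule shift > 4h — not satisfied.
So (i) is satisfied (F OR T OR F OR F).
(ii) hours reduced — satisfied.
(iii) no recent notice — holds.
(b): T AND T AND T → true.
(2): F OR T → true.
So Overall is satisfied (T AND T).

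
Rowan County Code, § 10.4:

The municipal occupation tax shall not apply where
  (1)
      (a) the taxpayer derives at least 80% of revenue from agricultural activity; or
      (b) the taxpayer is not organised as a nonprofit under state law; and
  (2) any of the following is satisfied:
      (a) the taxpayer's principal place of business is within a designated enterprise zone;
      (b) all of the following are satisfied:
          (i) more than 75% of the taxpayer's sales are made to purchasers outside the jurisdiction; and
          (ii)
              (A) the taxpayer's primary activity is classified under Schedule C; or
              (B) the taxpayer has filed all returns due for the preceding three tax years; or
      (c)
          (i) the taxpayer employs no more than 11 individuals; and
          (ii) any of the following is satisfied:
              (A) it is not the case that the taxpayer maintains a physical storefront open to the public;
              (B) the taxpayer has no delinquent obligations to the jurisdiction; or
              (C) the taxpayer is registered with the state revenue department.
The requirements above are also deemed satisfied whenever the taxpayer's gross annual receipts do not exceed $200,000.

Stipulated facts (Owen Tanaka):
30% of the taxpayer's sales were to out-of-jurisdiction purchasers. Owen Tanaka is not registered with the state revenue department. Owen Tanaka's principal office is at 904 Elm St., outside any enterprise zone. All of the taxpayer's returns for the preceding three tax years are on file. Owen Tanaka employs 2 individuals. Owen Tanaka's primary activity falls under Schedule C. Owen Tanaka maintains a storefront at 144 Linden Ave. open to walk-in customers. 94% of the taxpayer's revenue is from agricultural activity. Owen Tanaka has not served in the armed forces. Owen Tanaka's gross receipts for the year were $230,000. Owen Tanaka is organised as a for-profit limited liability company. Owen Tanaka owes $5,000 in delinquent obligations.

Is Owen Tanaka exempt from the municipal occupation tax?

(a) ≥80% agricultural — met.
(b) not (nonprofit) — met.
(1) = T OR T = true.
(a) in enterprise zone — not satisfied.
(i) >75% out-of-jur. sales — not satisfied.
(A) Schedule C activity — satisfied.
(B) returns current — met.
(ii) = T OR T = true.
(b) = F AND T = false.
(i) ≤ 11 employees — satisfied.
(A) not (has storefront) — fails.
(B) no delinquency — not met.
(C) state-registered — not met.
(ii) = F OR F OR F = false.
So (c) is not satisfied (T AND F).
(2) = F OR F OR F = false.
Overall = T AND F = false.
Exception (receipts ≤ $200,000) — not satisfied.
Result: main false OR exception false → false.

No — not exempt.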